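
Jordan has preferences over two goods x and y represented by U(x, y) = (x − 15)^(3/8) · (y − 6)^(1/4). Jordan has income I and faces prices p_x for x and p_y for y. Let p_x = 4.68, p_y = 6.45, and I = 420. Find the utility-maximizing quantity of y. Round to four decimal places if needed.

y* = 25.293

Discretionary income = 420 − 15·4.68 − 6·6.45 = 311.1; y* = 6 + 0.4·311.1/6.45 = 25.293.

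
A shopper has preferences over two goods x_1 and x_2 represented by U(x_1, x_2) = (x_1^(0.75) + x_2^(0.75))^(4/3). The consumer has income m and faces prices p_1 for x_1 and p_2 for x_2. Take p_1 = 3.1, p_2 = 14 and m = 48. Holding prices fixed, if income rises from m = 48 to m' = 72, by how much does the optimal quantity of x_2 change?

Δx_2* = 0.0184

MU_x_1 ∝ x_1^(-0.25), MU_x_2 ∝ x_2^(-0.25), so MRS = (x_2/x_1)^(0.25) = p_1/p_2.
Hence x_2/x_1 = (p_1/p_2)^(1/(0.25)), i.e. raised to the 4 power.
With the ratio pinned down, the budget gives x_1* = m/(p_1 + p_2·(x_2/x_1)) and x_2* = (x_2/x_1)·x_1*.
Numerically x_2/x_1 = 0.002404, so x_1* = 48/(3.1 + 14·0.002404) = 15.3176 and x_2* = 0.002404·15.3176 = 0.0368.
At m' = 72: x_2* = 0.0552. Change: 0.0552 − 0.0368 = 0.0184.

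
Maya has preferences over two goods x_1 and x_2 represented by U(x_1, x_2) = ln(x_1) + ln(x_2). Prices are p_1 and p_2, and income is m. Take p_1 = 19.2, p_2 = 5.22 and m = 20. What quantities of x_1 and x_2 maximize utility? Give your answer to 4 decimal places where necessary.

Tangency: MRS = x_2/x_1 = p_1/p_2.
So p_2·x_2 = p_1·x_1; combined with the budget, a share 0.5 of income goes to x_1.
Demand: x_1*(p_1,p_2,m) = 0.5·m/p_1 and x_2* = 0.5·m/p_2.
At p_1=19.2, p_2=5.22, m=20: x_1* = 0.5·20/19.2 = 0.5208, x_2* = 1.9157.

x_1* = 0.5208, x_2* = 1.9157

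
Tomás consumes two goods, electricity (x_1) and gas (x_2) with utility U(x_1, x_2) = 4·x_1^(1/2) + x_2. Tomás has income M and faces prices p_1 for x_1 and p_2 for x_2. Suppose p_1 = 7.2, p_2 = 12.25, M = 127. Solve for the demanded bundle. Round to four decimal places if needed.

x_1* = 11.5789, x_2* = 3.5618

Plugging in: x_1* = (2·12.25/7.2)² = 11.5789, x_2* = 3.5618.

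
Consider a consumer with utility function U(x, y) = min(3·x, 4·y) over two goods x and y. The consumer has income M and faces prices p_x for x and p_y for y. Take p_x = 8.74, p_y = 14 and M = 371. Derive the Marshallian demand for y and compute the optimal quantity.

With perfect complements, no substitution: consume in ratio x:y = 4:3.
Budget: p_x·x + p_y·(3/4)·x = M, so (4·p_x + 3·p_y)·x = 4·M.
Demand: x*(p_x,p_y,M) = 4·M/(4·p_x + 3·p_y), y* = 3·M/(4·p_x + 3·p_y).
Here 4·8.74 + 3·14 = 76.96, giving y* = 14.4621.

y* = 14.4621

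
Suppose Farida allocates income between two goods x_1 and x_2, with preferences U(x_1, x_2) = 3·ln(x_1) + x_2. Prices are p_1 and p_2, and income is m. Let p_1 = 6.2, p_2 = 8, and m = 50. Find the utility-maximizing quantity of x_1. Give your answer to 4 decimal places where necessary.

x_1* = 3.871

MU_x_1 = 3/x_1, MU_x_2 = 1. Tangency: 3/x_1 = p_1/p_2.
So x_1*(p_1,p_2) = 3·p_2/p_1, independent of income; and x_2* = (m − 3·p_2)/p_2.
At the given prices: x_1* = 3·8/6.2 = 3.871.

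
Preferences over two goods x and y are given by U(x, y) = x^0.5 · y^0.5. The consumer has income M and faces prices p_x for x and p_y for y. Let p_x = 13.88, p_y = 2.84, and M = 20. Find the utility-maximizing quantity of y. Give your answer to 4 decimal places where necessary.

y* = 3.5211

MU_x/MU_y = (0.5·y)/(0.5·x); tangency sets this equal to p_x/p_y.
Rearranging, p_y·y = p_x·x. Substituting into the budget gives p_x·x·(1 + 1) = M.
Demand: x*(p_x,p_y,M) = 0.5·M/p_x and y* = 0.5·M/p_y.
At p_x=13.88, p_y=2.84, M=20: y* = 0.5·20/2.84 = 3.5211.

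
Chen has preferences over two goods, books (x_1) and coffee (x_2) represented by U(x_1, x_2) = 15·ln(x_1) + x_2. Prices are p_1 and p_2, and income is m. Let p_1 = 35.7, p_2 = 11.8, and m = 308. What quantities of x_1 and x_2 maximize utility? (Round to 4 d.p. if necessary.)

x_1* = 4.958, x_2* = 11.1017

MU_x_1 = 15/x_1, MU_x_2 = 1. Tangency: 15/x_1 = p_1/p_2.
So x_1*(p_1,p_2) = 15·p_2/p_1, independent of income; and x_2* = (m − 15·p_2)/p_2.
At the given prices: x_1* = 15·11.8/35.7 = 4.958, and x_2* = 11.1017.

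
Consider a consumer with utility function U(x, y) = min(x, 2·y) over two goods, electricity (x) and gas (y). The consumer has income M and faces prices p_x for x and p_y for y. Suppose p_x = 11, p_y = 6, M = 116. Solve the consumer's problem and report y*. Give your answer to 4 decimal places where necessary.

y* = 4.1429

With perfect complements, no substitution: consume in ratio x:y = 2:1.
Budget: p_x·x + p_y·(1/2)·x = M, so (2·p_x + p_y)·x = 2·M.
Demand: x*(p_x,p_y,M) = 2·M/(2·p_x + p_y), y* = M/(2·p_x + p_y).
Here 2·11 + 6 = 28, giving y* = 4.1429.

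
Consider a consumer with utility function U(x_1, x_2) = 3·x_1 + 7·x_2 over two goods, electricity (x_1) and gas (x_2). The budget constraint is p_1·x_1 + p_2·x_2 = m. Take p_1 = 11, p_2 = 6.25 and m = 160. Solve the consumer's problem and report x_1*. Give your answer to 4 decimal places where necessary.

x_1* = 0

Perfect substitutes: compare marginal utility per dollar. 3/p_1 vs 7/p_2 → 0.2727 vs 1.12.
x_2 gives more utility per dollar, so spend all income on x_2: x_2* = m/p_2, x_1* = 0.
Numerically: x_1* = 0, x_2* = 25.6.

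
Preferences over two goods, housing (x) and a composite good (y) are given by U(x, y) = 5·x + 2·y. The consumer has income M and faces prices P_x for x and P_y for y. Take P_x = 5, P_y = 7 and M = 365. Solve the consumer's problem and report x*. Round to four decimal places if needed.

x* = 73

Perfect substitutes: compare marginal utility per dollar. 5/P_x vs 2/P_y → 1 vs 0.2857.
x gives more utility per dollar, so spend all income on x: x* = M/P_x, y* = 0.
Numerically: x* = 73, y* = 0.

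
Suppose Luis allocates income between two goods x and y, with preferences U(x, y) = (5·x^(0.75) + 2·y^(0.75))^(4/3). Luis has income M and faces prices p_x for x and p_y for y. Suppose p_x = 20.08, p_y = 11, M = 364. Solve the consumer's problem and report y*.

y* = 4.4587

With the ratio pinned down, the budget gives x* = M/(p_x + p_y·(y/x)) and y* = (y/x)·x*.
Numerically y/x = 0.284265, so x* = 364/(20.08 + 11·0.284265) = 15.685 and y* = 0.284265·15.685 = 4.4587.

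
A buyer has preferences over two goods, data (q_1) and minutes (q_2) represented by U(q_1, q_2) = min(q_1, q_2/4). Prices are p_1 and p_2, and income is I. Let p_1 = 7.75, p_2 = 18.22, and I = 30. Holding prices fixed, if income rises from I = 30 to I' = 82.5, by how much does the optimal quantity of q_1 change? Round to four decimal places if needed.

Δq_1* = 0.6511

Here 7.75 + 4·18.22 = 80.63, giving q_1* = 0.3721.
At I' = 82.5: q_1* = 1.0232. Change: 1.0232 − 0.3721 = 0.6511.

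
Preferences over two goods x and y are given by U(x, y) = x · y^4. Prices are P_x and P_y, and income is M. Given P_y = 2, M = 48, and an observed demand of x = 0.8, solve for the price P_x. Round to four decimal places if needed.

The MRS is (1/4)·y/x. Set MRS = P_x/P_y.
Rearranging, P_y·y = 4·P_x·x. Substituting into the budget gives P_x·x·(1 + 4) = M.
Demand: x*(P_x,P_y,M) = 0.2·M/P_x and y* = 0.8·M/P_y.
Set x* = 0.8 in the demand function and solve for P_x: P_x = 12.

P_x = 12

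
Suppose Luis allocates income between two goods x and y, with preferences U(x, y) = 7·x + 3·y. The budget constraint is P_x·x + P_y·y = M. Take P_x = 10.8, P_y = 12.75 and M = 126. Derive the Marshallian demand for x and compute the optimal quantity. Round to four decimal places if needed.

x gives more utility per dollar, so spend all income on x: x* = M/P_x, y* = 0.
Numerically: x* = 11.6667, y* = 0.

x* = 11.6667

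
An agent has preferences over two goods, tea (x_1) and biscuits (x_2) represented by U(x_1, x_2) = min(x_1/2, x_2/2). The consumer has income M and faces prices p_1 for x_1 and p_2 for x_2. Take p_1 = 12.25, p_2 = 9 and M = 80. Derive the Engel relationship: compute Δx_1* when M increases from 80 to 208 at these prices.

Leontief preferences: the optimum is at the kink where x_1/2 = x_2/2, i.e. x_2 = x_1.
Budget: p_1·x_1 + p_2·x_1 = M, so (2·p_1 + 2·p_2)·x_1 = 2·M.
Demand: x_1*(p_1,p_2,M) = 2·M/(2·p_1 + 2·p_2), x_2* = 2·M/(2·p_1 + 2·p_2).
Here 2·12.25 + 2·9 = 42.5, giving x_1* = 3.7647.
At M' = 208: x_1* = 9.7882. Change: 9.7882 − 3.7647 = 6.0235.

Δx_1* = 6.0235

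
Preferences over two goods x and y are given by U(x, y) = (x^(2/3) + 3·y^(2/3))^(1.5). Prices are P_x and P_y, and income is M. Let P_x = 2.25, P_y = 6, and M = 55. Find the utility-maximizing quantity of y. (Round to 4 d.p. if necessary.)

y* = 7.2557

MRS = MU_x/MU_y = (1/3)·(y/x)^(1/3). Set equal to P_x/P_y.
Hence y/x = (3·P_x/P_y)^(1/(1/3)), i.e. raised to the 3 power.
Substitute y = (y/x)·x into the budget: x* = M/(P_x + P_y·(y/x)).
Numerically y/x = 1.423828, so x* = 55/(2.25 + 6·1.423828) = 5.0959 and y* = 1.423828·5.0959 = 7.2557.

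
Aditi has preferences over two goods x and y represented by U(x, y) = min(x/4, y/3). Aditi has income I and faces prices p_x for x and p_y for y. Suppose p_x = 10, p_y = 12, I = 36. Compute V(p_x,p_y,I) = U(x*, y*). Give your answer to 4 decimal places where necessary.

V = 0.4737

Demand: x*(p_x,p_y,I) = 4·I/(4·p_x + 3·p_y), y* = 3·I/(4·p_x + 3·p_y).
Here 4·10 + 3·12 = 76, giving x* = 1.8947 and y* = 1.4211.
Utility at the optimum: U(1.8947, 1.4211) = 0.4737.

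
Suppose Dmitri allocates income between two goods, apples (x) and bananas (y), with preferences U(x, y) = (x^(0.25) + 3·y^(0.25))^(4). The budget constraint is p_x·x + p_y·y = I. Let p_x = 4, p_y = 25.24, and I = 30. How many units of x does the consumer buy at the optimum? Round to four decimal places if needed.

x* = 2.2445

Numerically y/x = 0.37107, so x* = 30/(4 + 25.24·0.37107) = 2.2445.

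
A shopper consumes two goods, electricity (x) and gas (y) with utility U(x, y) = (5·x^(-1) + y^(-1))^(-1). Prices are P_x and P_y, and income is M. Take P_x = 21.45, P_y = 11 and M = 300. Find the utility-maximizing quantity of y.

From the CES first-order condition, 5·(y/x)^(2) = P_x/P_y.
Hence y/x = ((1/5)·P_x/P_y)^(1/(2)), i.e. raised to the 0.5 power.
Substitute y = (y/x)·x into the budget: x* = M/(P_x + P_y·(y/x)).
Numerically y/x = 0.6245, so x* = 300/(21.45 + 11·0.6245) = 10.5934 and y* = 0.6245·10.5934 = 6.6156.

y* = 6.6156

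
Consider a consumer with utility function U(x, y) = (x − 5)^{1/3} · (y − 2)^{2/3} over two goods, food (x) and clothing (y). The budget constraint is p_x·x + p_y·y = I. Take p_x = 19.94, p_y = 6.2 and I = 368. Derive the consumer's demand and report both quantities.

x* = 9.2778, y* = 29.5161

MRS = (1/2)·(y−2)/(x−5). Tangency with p_x/p_y gives y−2 = 2·(p_x/p_y)·(x−5).
After buying the subsistence bundle (5, 2), a share 1/3 of the remaining income goes to x: x* = 5 + 1/3·(I − 5p_x − 2p_y)/p_x.
Discretionary income = 368 − 5·19.94 − 2·6.2 = 255.9; x* = 5 + 1/3·255.9/19.94 = 9.2778; y* = 2 + 2/3·255.9/6.2 = 29.5161.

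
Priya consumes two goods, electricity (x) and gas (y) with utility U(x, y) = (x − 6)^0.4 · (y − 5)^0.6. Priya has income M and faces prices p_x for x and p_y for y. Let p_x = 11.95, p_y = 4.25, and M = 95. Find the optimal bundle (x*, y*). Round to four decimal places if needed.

After buying the subsistence bundle (6, 5), a share 0.4 of the remaining income goes to x: x* = 6 + 0.4·(M − 6p_x − 5p_y)/p_x.
Discretionary income = 95 − 6·11.95 − 5·4.25 = 2.05; x* = 6 + 0.4·2.05/11.95 = 6.0686; y* = 5 + 0.6·2.05/4.25 = 5.2894.

x* = 6.0686, y* = 5.2894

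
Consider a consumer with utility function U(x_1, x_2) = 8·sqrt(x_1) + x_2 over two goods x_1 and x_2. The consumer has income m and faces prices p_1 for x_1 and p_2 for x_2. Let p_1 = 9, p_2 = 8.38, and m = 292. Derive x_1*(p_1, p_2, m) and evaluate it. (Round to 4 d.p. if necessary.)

Set MRS = p_1/p_2: 4·x_1^(−1/2) = p_1/p_2.
Solve: √x_1 = 4·p_2/p_1, so x_1*(p_1,p_2) = (4·p_2/p_1)², and x_2* = (m − p_1·x_1*)/p_2.
Plugging in: x_1* = (4·8.38/9)² = 13.8715.

x_1* = 13.8715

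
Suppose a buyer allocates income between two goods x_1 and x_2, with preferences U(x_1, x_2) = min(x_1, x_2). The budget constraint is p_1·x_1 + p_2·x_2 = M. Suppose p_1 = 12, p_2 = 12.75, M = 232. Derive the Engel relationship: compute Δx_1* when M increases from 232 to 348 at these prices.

Demand: x_1*(p_1,p_2,M) = M/(p_1 + p_2), x_2* = M/(p_1 + p_2).
Here 12 + 12.75 = 24.75, giving x_1* = 9.3737.
At M' = 348: x_1* = 14.0606. Change: 14.0606 − 9.3737 = 4.6869.

Δx_1* = 4.6869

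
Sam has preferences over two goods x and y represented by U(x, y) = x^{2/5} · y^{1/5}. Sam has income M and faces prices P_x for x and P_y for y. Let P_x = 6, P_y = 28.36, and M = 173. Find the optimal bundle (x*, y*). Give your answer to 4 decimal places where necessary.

x* = 19.2222, y* = 2.0334

MU_x/MU_y = (0.4·y)/(0.2·x); tangency sets this equal to P_x/P_y.
So 0.4·P_y·y = 0.2·P_x·x; combined with the budget, a share 2/3 of income goes to x.
Demand: x*(P_x,P_y,M) = 2/3·M/P_x and y* = 1/3·M/P_y.
At P_x=6, P_y=28.36, M=173: x* = 2/3·173/6 = 19.2222, y* = 2.0334.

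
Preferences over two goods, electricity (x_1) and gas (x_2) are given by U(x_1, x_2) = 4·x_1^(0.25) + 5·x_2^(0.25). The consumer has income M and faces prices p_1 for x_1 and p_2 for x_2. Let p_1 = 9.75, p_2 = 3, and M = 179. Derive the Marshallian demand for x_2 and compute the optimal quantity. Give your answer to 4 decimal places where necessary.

With the ratio pinned down, the budget gives x_1* = M/(p_1 + p_2·(x_2/x_1)) and x_2* = (x_2/x_1)·x_1*.
Numerically x_2/x_1 = 6.482231, so x_1* = 179/(9.75 + 3·6.482231) = 6.1308 and x_2* = 6.482231·6.1308 = 39.7415.

x_2* = 39.7415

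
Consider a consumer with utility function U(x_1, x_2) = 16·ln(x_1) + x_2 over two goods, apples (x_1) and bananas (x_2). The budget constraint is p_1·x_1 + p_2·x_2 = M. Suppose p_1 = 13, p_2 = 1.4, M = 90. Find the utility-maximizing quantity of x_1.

x_1* = 1.7231

Set MRS = p_1/p_2: (16/x_1)/1 = p_1/p_2.
So x_1*(p_1,p_2) = 16·p_2/p_1, independent of income; and x_2* = (M − 16·p_2)/p_2.
At the given prices: x_1* = 16·1.4/13 = 1.7231.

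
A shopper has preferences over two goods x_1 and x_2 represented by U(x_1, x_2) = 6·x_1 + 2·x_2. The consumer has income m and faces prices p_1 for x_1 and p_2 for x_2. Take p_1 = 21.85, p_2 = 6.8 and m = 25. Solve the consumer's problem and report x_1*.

x_2 gives more utility per dollar, so spend all income on x_2: x_2* = m/p_2, x_1* = 0.
Numerically: x_1* = 0, x_2* = 3.6765.

x_1* = 0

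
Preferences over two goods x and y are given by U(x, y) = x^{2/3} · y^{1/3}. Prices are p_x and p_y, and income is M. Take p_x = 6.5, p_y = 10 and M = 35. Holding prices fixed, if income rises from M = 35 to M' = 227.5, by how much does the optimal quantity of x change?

Δx* = 19.7436

MU_x/MU_y = (2/3·y)/(1/3·x); tangency sets this equal to p_x/p_y.
So 2/3·p_y·y = 1/3·p_x·x; combined with the budget, a share 2/3 of income goes to x.
Demand: x*(p_x,p_y,M) = 2/3·M/p_x and y* = 1/3·M/p_y.
At p_x=6.5, p_y=10, M=35: x* = 2/3·35/6.5 = 3.5897.
At M' = 227.5: x* = 23.3333. Change: 23.3333 − 3.5897 = 19.7436.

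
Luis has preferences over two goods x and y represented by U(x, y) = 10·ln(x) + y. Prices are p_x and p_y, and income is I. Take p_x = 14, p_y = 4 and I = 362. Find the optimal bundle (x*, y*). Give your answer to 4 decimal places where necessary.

MU_x = 10/x, MU_y = 1. Tangency: 10/x = p_x/p_y.
So x*(p_x,p_y) = 10·p_y/p_x, independent of income; and y* = (I − 10·p_y)/p_y.
At the given prices: x* = 10·4/14 = 2.8571, and y* = 80.5.

x* = 2.8571, y* = 80.5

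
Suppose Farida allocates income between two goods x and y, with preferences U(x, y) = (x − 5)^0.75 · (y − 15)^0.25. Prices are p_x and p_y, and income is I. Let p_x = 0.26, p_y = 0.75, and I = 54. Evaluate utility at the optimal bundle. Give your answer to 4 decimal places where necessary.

V = 69.7124

This is Cobb-Douglas in (x−5, y−15): tangency gives 0.75·p_y·(y−15) = 0.25·p_x·(x−5).
Substituting into the budget: x* = 5 + 0.75·(I − 5·p_x − 15·p_y)/p_x, and y* = 15 + 0.25·(…)/p_y.
Discretionary income = 54 − 5·0.26 − 15·0.75 = 41.45; x* = 5 + 0.75·41.45/0.26 = 124.5673; y* = 15 + 0.25·41.45/0.75 = 28.8167.
Utility at the optimum: U(124.5673, 28.8167) = 69.7124.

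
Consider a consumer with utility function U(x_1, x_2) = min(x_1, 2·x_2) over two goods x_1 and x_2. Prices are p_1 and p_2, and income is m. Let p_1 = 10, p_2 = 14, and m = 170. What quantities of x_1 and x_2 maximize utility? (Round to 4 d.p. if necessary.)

With perfect complements, no substitution: consume in ratio x_1:x_2 = 2:1.
Budget: p_1·x_1 + p_2·(1/2)·x_1 = m, so (2·p_1 + p_2)·x_1 = 2·m.
Demand: x_1*(p_1,p_2,m) = 2·m/(2·p_1 + p_2), x_2* = m/(2·p_1 + p_2).
Here 2·10 + 14 = 34, giving x_1* = 10 and x_2* = 5.

x_1* = 10, x_2* = 5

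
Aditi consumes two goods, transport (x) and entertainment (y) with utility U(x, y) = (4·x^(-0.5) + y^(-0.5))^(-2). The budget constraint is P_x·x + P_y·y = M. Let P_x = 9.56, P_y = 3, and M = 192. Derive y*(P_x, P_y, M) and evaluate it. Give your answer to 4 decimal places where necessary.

y* = 13.5936

MRS = MU_x/MU_y = 4·(y/x)^(1.5). Set equal to P_x/P_y.
Hence y/x = ((1/4)·P_x/P_y)^(1/(1.5)), i.e. raised to the 2/3 power.
Substitute y = (y/x)·x into the budget: x* = M/(P_x + P_y·(y/x)).
Numerically y/x = 0.859378, so x* = 192/(9.56 + 3·0.859378) = 15.8179 and y* = 0.859378·15.8179 = 13.5936.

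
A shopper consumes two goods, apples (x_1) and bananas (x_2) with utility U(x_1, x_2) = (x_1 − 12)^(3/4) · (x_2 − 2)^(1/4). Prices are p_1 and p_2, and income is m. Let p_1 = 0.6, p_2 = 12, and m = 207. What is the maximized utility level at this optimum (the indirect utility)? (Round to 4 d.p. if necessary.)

V = 78.9571

This is Cobb-Douglas in (x_1−12, x_2−2): tangency gives 0.75·p_2·(x_2−2) = 0.25·p_1·(x_1−12).
Substituting into the budget: x_1* = 12 + 0.75·(m − 12·p_1 − 2·p_2)/p_1, and x_2* = 2 + 0.25·(…)/p_2.
Discretionary income = 207 − 12·0.6 − 2·12 = 175.8; x_1* = 12 + 0.75·175.8/0.6 = 231.75; x_2* = 2 + 0.25·175.8/12 = 5.6625.
Utility at the optimum: U(231.75, 5.6625) = 78.9571.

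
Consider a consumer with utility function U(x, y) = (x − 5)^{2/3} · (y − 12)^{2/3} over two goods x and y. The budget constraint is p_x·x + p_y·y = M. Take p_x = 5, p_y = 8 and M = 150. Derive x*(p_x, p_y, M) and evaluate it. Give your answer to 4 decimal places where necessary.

Discretionary income = 150 − 5·5 − 12·8 = 29; x* = 5 + 0.5·29/5 = 7.9.

x* = 7.9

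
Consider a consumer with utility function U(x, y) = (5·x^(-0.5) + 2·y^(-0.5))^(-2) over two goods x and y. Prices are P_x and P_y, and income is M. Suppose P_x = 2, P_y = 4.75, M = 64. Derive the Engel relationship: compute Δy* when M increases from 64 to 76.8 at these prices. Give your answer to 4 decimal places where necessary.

Δy* = 1.132

Substitute y = (y/x)·x into the budget: x* = M/(P_x + P_y·(y/x)).
Numerically y/x = 0.304975, so x* = 64/(2 + 4.75·0.304975) = 18.5581 and y* = 0.304975·18.5581 = 5.6598.
At M' = 76.8: y* = 6.7917. Change: 6.7917 − 5.6598 = 1.132.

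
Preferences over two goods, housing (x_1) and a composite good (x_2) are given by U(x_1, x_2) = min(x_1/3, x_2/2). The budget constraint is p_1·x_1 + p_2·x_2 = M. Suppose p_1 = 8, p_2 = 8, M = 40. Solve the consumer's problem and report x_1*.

x_1* = 3

With perfect complements, no substitution: consume in ratio x_1:x_2 = 3:2.
Budget: p_1·x_1 + p_2·(2/3)·x_1 = M, so (3·p_1 + 2·p_2)·x_1 = 3·M.
Demand: x_1*(p_1,p_2,M) = 3·M/(3·p_1 + 2·p_2), x_2* = 2·M/(3·p_1 + 2·p_2).
Here 3·8 + 2·8 = 40, giving x_1* = 3.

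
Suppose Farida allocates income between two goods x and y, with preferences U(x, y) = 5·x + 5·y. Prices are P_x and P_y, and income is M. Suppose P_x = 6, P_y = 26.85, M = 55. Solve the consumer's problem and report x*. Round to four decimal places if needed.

Perfect substitutes: compare marginal utility per dollar. 5/P_x vs 5/P_y → 0.8333 vs 0.1862.
x gives more utility per dollar, so spend all income on x: x* = M/P_x, y* = 0.
Numerically: x* = 9.1667, y* = 0.

x* = 9.1667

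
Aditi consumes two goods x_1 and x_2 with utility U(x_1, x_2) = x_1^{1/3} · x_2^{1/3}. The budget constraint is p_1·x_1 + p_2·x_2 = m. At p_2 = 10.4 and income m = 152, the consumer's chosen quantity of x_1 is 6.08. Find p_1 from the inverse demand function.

MU_x_1/MU_x_2 = (1/3·x_2)/(1/3·x_1); tangency sets this equal to p_1/p_2.
Rearranging, p_2·x_2 = p_1·x_1. Substituting into the budget gives p_1·x_1·(1 + 1) = m.
Demand: x_1*(p_1,p_2,m) = 0.5·m/p_1 and x_2* = 0.5·m/p_2.
Set x_1* = 6.08 in the demand function and solve for p_1: p_1 = 12.5.

p_1 = 12.5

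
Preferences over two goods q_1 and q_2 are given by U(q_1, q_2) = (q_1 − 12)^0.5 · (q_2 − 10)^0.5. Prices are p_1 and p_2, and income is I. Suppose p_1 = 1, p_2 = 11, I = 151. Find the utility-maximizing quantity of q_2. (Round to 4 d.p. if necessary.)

q_2* = 11.3182

Let q_1' = q_1−12, q_2' = q_2−10. MRS = q_2'/q_1' = p_1/p_2.
After buying the subsistence bundle (12, 10), a share 0.5 of the remaining income goes to q_1: q_1* = 12 + 0.5·(I − 12p_1 − 10p_2)/p_1.
Discretionary income = 151 − 12·1 − 10·11 = 29; q_2* = 10 + 0.5·29/11 = 11.3182.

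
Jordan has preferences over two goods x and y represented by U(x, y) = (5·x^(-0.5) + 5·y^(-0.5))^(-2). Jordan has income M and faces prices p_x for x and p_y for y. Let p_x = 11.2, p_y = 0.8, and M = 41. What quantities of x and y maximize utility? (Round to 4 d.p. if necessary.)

x* = 2.5872, y* = 15.0287

From the CES first-order condition, (y/x)^(1.5) = p_x/p_y.
Solve for the ratio: y/x = [p_x/p_y]^(2/3).
With the ratio pinned down, the budget gives x* = M/(p_x + p_y·(y/x)) and y* = (y/x)·x*.
Numerically y/x = 5.808786, so x* = 41/(11.2 + 0.8·5.808786) = 2.5872 and y* = 5.808786·2.5872 = 15.0287.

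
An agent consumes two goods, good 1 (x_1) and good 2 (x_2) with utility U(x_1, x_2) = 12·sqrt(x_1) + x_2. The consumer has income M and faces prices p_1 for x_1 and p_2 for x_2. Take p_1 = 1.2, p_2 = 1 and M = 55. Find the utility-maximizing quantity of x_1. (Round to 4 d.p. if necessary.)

Utility is quasi-linear in x_2; the FOC for x_1 is 6/√x_1 = p_1/p_2.
Solve: √x_1 = 6·p_2/p_1, so x_1*(p_1,p_2) = (6·p_2/p_1)², and x_2* = (M − p_1·x_1*)/p_2.
Plugging in: x_1* = (6·1/1.2)² = 25.

x_1* = 25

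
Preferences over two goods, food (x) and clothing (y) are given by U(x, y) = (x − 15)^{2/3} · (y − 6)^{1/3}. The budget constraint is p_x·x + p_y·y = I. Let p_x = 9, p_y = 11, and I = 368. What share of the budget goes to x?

Let x' = x−15, y' = y−6. MRS = 2·y'/x' = p_x/p_y.
Substituting into the budget: x* = 15 + 2/3·(I − 15·p_x − 6·p_y)/p_x, and y* = 6 + 1/3·(…)/p_y.
Discretionary income = 368 − 15·9 − 6·11 = 167; x* = 15 + 2/3·167/9 = 27.3704; y* = 6 + 1/3·167/11 = 11.0606.
Expenditure on x: 9·27.3704 = 246.3333; share = 0.6694.

share on x = 0.6694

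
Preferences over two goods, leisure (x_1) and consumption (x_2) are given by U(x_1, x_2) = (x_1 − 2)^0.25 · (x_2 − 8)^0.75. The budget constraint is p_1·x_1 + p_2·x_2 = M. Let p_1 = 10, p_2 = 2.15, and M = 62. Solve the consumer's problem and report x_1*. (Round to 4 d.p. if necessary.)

x_1* = 2.62

This is Cobb-Douglas in (x_1−2, x_2−8): tangency gives 0.25·p_2·(x_2−8) = 0.75·p_1·(x_1−2).
Substituting into the budget: x_1* = 2 + 0.25·(M − 2·p_1 − 8·p_2)/p_1, and x_2* = 8 + 0.75·(…)/p_2.
Discretionary income = 62 − 2·10 − 8·2.15 = 24.8; x_1* = 2 + 0.25·24.8/10 = 2.62.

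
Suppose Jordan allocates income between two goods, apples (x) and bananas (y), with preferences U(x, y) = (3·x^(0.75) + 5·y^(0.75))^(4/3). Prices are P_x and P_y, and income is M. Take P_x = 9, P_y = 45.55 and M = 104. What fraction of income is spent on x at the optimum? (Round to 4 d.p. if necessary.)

MU_x ∝ 3·x^(-0.25), MU_y ∝ 5·y^(-0.25), so MRS = (3/5)·(y/x)^(0.25) = P_x/P_y.
Hence y/x = ((5/3)·P_x/P_y)^(1/(0.25)), i.e. raised to the 4 power.
Substitute y = (y/x)·x into the budget: x* = M/(P_x + P_y·(y/x)).
Numerically y/x = 0.01176, so x* = 104/(9 + 45.55·0.01176) = 10.9064 and y* = 0.01176·10.9064 = 0.1283.
Expenditure on x: 9·10.9064 = 98.1577; share = 0.9438.

share on x = 0.9438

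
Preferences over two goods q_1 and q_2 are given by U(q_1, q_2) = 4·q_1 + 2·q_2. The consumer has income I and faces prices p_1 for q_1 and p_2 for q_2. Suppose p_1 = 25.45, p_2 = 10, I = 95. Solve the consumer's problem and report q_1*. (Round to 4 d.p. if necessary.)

q_1* = 0

Perfect substitutes: compare marginal utility per dollar. 4/p_1 vs 2/p_2 → 0.1572 vs 0.2.
q_2 gives more utility per dollar, so spend all income on q_2: q_2* = I/p_2, q_1* = 0.
Numerically: q_1* = 0, q_2* = 9.5.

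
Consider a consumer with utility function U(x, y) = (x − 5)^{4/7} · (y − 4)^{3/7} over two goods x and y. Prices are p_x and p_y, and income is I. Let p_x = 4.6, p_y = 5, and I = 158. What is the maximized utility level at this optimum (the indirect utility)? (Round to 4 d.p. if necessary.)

After buying the subsistence bundle (5, 4), a share 4/7 of the remaining income goes to x: x* = 5 + 4/7·(I − 5p_x − 4p_y)/p_x.
Discretionary income = 158 − 5·4.6 − 4·5 = 115; x* = 5 + 4/7·115/4.6 = 19.2857; y* = 4 + 3/7·115/5 = 13.8571.
Utility at the optimum: U(19.2857, 13.8571) = 12.1853.

V = 12.1853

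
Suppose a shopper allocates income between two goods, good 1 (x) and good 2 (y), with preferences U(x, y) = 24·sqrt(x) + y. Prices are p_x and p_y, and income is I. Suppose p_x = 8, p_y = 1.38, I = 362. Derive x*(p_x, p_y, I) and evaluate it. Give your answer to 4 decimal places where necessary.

MU_x = 12/√x, MU_y = 1. Tangency: 12/√x = p_x/p_y.
Solve: √x = 12·p_y/p_x, so x*(p_x,p_y) = (12·p_y/p_x)², and y* = (I − p_x·x*)/p_y.
Plugging in: x* = (12·1.38/8)² = 4.2849.

x* = 4.2849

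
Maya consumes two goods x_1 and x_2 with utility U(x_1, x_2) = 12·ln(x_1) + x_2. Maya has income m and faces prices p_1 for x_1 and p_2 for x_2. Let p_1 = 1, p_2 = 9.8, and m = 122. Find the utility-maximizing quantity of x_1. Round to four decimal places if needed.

x_1* = 117.6

MU_x_1 = 12/x_1, MU_x_2 = 1. Tangency: 12/x_1 = p_1/p_2.
So x_1*(p_1,p_2) = 12·p_2/p_1, independent of income; and x_2* = (m − 12·p_2)/p_2.
At the given prices: x_1* = 12·9.8/1 = 117.6.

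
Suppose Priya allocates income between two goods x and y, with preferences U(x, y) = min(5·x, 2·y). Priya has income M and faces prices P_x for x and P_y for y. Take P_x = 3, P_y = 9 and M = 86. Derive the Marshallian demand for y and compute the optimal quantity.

y* = 8.4314

With perfect complements, no substitution: consume in ratio x:y = 2:5.
Budget: P_x·x + P_y·(5/2)·x = M, so (2·P_x + 5·P_y)·x = 2·M.
Demand: x*(P_x,P_y,M) = 2·M/(2·P_x + 5·P_y), y* = 5·M/(2·P_x + 5·P_y).
Here 2·3 + 5·9 = 51, giving y* = 8.4314.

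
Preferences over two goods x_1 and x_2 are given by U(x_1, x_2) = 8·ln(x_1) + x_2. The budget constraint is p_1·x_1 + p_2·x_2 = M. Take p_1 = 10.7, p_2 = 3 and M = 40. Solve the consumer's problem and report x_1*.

Set MRS = p_1/p_2: (8/x_1)/1 = p_1/p_2.
So x_1*(p_1,p_2) = 8·p_2/p_1, independent of income; and x_2* = (M − 8·p_2)/p_2.
At the given prices: x_1* = 8·3/10.7 = 2.243.

x_1* = 2.243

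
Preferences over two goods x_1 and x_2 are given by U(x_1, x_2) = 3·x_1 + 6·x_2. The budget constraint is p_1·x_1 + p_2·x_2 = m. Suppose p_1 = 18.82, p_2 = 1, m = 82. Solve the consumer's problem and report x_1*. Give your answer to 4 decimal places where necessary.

Linear utility — the consumer picks whichever good has higher MU/price: 3/18.82 = 0.1594 vs 6/1 = 6.
x_2 gives more utility per dollar, so spend all income on x_2: x_2* = m/p_2, x_1* = 0.
Numerically: x_1* = 0, x_2* = 82.

x_1* = 0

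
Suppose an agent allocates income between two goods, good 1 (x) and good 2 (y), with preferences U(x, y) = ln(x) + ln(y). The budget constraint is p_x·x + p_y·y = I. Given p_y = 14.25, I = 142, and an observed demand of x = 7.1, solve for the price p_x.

p_x = 10

The MRS is y/x. Set MRS = p_x/p_y.
So p_y·y = p_x·x; combined with the budget, a share 0.5 of income goes to x.
Demand: x*(p_x,p_y,I) = 0.5·I/p_x and y* = 0.5·I/p_y.
Set x* = 7.1 in the demand function and solve for p_x: p_x = 10.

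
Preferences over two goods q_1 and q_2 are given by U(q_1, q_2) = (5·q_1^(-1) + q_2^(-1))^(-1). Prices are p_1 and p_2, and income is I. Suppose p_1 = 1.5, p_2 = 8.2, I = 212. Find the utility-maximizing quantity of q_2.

q_2* = 13.2152

Numerically q_2/q_1 = 0.191273, so q_1* = 212/(1.5 + 8.2·0.191273) = 69.0905 and q_2* = 0.191273·69.0905 = 13.2152.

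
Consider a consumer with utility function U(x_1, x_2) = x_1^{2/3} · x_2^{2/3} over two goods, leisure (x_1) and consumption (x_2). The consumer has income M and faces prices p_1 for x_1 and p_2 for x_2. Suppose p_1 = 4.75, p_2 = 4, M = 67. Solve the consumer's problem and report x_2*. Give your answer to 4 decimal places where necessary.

MU_x_1/MU_x_2 = (2/3·x_2)/(2/3·x_1); tangency sets this equal to p_1/p_2.
So 2/3·p_2·x_2 = 2/3·p_1·x_1; combined with the budget, a share 0.5 of income goes to x_1.
Demand: x_1*(p_1,p_2,M) = 0.5·M/p_1 and x_2* = 0.5·M/p_2.
At p_1=4.75, p_2=4, M=67: x_2* = 0.5·67/4 = 8.375.

x_2* = 8.375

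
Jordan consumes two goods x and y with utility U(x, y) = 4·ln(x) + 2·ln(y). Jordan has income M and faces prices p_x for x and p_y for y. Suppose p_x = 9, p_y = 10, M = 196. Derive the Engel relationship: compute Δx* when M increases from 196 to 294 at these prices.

Δx* = 7.2593

MU_x/MU_y = (4·y)/(2·x); tangency sets this equal to p_x/p_y.
Rearranging, p_y·y = (1/2)·p_x·x. Substituting into the budget gives p_x·x·(1 + (1/2)) = M.
Demand: x*(p_x,p_y,M) = 2/3·M/p_x and y* = 1/3·M/p_y.
At p_x=9, p_y=10, M=196: x* = 2/3·196/9 = 14.5185.
At M' = 294: x* = 21.7778. Change: 21.7778 − 14.5185 = 7.2593.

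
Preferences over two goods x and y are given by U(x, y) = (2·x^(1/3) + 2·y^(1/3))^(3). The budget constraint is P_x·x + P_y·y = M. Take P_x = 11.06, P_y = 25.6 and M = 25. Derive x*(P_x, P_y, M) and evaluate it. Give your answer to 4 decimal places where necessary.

x* = 1.3639

MU_x ∝ 2·x^(-2/3), MU_y ∝ 2·y^(-2/3), so MRS = (y/x)^(2/3) = P_x/P_y.
Hence y/x = (P_x/P_y)^(1/(2/3)), i.e. raised to the 1.5 power.
Substitute y = (y/x)·x into the budget: x* = M/(P_x + P_y·(y/x)).
Numerically y/x = 0.28397, so x* = 25/(11.06 + 25.6·0.28397) = 1.3639.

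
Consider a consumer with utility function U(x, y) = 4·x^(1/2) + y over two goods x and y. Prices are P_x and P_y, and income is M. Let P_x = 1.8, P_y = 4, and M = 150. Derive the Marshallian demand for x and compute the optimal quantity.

x* = 19.7531

Utility is quasi-linear in y; the FOC for x is 2/√x = P_x/P_y.
Solve: √x = 2·P_y/P_x, so x*(P_x,P_y) = (2·P_y/P_x)², and y* = (M − P_x·x*)/P_y.
Plugging in: x* = (2·4/1.8)² = 19.7531.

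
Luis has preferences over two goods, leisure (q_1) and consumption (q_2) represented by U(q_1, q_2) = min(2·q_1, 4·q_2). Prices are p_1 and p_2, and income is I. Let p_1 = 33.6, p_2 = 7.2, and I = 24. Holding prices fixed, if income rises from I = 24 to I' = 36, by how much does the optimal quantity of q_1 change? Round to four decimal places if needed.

Leontief preferences: the optimum is at the kink where q_1/4 = q_2/2, i.e. q_2 = (1/2)·q_1.
Budget: p_1·q_1 + p_2·(1/2)·q_1 = I, so (4·p_1 + 2·p_2)·q_1 = 4·I.
Demand: q_1*(p_1,p_2,I) = 4·I/(4·p_1 + 2·p_2), q_2* = 2·I/(4·p_1 + 2·p_2).
Here 4·33.6 + 2·7.2 = 148.8, giving q_1* = 0.6452.
At I' = 36: q_1* = 0.9677. Change: 0.9677 − 0.6452 = 0.3226.

Δq_1* = 0.3226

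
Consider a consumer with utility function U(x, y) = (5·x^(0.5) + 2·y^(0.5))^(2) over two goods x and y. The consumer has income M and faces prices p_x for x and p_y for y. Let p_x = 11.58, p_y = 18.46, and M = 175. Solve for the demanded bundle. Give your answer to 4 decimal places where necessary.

MRS = MU_x/MU_y = (5/2)·(y/x)^(0.5). Set equal to p_x/p_y.
Hence y/x = ((2/5)·p_x/p_y)^(1/(0.5)), i.e. raised to the 2 power.
With the ratio pinned down, the budget gives x* = M/(p_x + p_y·(y/x)) and y* = (y/x)·x*.
Numerically y/x = 0.062961, so x* = 175/(11.58 + 18.46·0.062961) = 13.7338 and y* = 0.062961·13.7338 = 0.8647.

x* = 13.7338, y* = 0.8647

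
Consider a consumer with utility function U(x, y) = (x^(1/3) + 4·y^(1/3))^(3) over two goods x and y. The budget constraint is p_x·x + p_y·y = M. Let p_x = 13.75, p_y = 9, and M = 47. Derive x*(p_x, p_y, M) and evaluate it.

x* = 0.3139

From the CES first-order condition, (1/4)·(y/x)^(2/3) = p_x/p_y.
Hence y/x = (4·p_x/p_y)^(1/(2/3)), i.e. raised to the 1.5 power.
Substitute y = (y/x)·x into the budget: x* = M/(p_x + p_y·(y/x)).
Numerically y/x = 15.107071, so x* = 47/(13.75 + 9·15.107071) = 0.3139.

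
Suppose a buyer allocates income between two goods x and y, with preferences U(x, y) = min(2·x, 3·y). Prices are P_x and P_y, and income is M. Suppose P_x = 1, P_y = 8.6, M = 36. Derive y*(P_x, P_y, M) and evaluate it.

y* = 3.5644

Leontief preferences: the optimum is at the kink where x/3 = y/2, i.e. y = (2/3)·x.
Budget: P_x·x + P_y·(2/3)·x = M, so (3·P_x + 2·P_y)·x = 3·M.
Demand: x*(P_x,P_y,M) = 3·M/(3·P_x + 2·P_y), y* = 2·M/(3·P_x + 2·P_y).
Here 3·1 + 2·8.6 = 20.2, giving y* = 3.5644.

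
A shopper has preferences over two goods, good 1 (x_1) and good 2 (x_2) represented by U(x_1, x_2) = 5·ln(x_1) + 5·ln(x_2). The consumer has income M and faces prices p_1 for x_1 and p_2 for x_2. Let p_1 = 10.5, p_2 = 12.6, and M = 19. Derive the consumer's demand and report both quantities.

The MRS is x_2/x_1. Set MRS = p_1/p_2.
So 5·p_2·x_2 = 5·p_1·x_1; combined with the budget, a share 0.5 of income goes to x_1.
Demand: x_1*(p_1,p_2,M) = 0.5·M/p_1 and x_2* = 0.5·M/p_2.
At p_1=10.5, p_2=12.6, M=19: x_1* = 0.5·19/10.5 = 0.9048, x_2* = 0.754.

x_1* = 0.9048, x_2* = 0.754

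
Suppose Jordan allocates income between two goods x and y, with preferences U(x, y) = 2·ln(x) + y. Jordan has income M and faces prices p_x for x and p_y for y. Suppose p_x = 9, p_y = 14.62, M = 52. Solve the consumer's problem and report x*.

x* = 3.2489

MU_x = 2/x, MU_y = 1. Tangency: 2/x = p_x/p_y.
So x*(p_x,p_y) = 2·p_y/p_x, independent of income; and y* = (M − 2·p_y)/p_y.
At the given prices: x* = 2·14.62/9 = 3.2489.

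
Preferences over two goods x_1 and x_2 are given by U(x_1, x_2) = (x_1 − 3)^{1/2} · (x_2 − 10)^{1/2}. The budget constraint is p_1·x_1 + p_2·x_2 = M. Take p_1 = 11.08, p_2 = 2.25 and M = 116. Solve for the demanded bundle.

x_1* = 5.7193, x_2* = 23.3911

MRS = (x_2−10)/(x_1−3). Tangency with p_1/p_2 gives x_2−10 = (p_1/p_2)·(x_1−3).
Substituting into the budget: x_1* = 3 + 0.5·(M − 3·p_1 − 10·p_2)/p_1, and x_2* = 10 + 0.5·(…)/p_2.
Discretionary income = 116 − 3·11.08 − 10·2.25 = 60.26; x_1* = 3 + 0.5·60.26/11.08 = 5.7193; x_2* = 10 + 0.5·60.26/2.25 = 23.3911.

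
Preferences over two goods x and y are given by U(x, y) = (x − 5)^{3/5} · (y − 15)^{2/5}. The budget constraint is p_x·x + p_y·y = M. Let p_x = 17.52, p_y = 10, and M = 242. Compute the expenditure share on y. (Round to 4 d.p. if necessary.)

This is Cobb-Douglas in (x−5, y−15): tangency gives 0.6·p_y·(y−15) = 0.4·p_x·(x−5).
Substituting into the budget: x* = 5 + 0.6·(M − 5·p_x − 15·p_y)/p_x, and y* = 15 + 0.4·(…)/p_y.
Discretionary income = 242 − 5·17.52 − 15·10 = 4.4; x* = 5 + 0.6·4.4/17.52 = 5.1507; y* = 15 + 0.4·4.4/10 = 15.176.
Expenditure on y: 10·15.176 = 151.76; share = 0.6271.

share on y = 0.6271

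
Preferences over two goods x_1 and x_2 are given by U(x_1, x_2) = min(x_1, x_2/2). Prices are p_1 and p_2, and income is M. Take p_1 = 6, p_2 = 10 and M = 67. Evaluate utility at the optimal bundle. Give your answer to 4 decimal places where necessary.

V = 2.5769

Leontief preferences: the optimum is at the kink where x_1/1 = x_2/2, i.e. x_2 = 2·x_1.
Budget: p_1·x_1 + p_2·2·x_1 = M, so (p_1 + 2·p_2)·x_1 = M.
Demand: x_1*(p_1,p_2,M) = M/(p_1 + 2·p_2), x_2* = 2·M/(p_1 + 2·p_2).
Here 6 + 2·10 = 26, giving x_1* = 2.5769 and x_2* = 5.1538.
Utility at the optimum: U(2.5769, 5.1538) = 2.5769.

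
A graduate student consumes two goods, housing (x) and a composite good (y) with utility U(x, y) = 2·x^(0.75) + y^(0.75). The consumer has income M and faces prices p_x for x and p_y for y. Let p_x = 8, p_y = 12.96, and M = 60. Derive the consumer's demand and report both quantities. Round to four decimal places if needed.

x* = 7.3913, y* = 0.0671

MRS = MU_x/MU_y = 2·(y/x)^(0.25). Set equal to p_x/p_y.
Solve for the ratio: y/x = [(1/2)·p_x/p_y]^(4).
Substitute y = (y/x)·x into the budget: x* = M/(p_x + p_y·(y/x)).
Numerically y/x = 0.009074, so x* = 60/(8 + 12.96·0.009074) = 7.3913 and y* = 0.009074·7.3913 = 0.0671.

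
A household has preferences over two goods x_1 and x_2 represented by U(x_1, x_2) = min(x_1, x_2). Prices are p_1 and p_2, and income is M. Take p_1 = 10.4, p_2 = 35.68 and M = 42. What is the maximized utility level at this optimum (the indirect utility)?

V = 0.9115

Demand: x_1*(p_1,p_2,M) = M/(p_1 + p_2), x_2* = M/(p_1 + p_2).
Here 10.4 + 35.68 = 46.08, giving x_1* = 0.9115 and x_2* = 0.9115.
Utility at the optimum: U(0.9115, 0.9115) = 0.9115.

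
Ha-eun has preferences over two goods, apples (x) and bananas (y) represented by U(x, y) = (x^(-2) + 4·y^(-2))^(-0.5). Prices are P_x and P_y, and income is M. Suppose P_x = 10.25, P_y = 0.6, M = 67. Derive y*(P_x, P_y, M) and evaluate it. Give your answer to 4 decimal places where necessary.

From the CES first-order condition, (1/4)·(y/x)^(3) = P_x/P_y.
Solve for the ratio: y/x = [4·P_x/P_y]^(1/3).
Substitute y = (y/x)·x into the budget: x* = M/(P_x + P_y·(y/x)).
Numerically y/x = 4.088314, so x* = 67/(10.25 + 0.6·4.088314) = 5.2743 and y* = 4.088314·5.2743 = 21.5632.

y* = 21.5632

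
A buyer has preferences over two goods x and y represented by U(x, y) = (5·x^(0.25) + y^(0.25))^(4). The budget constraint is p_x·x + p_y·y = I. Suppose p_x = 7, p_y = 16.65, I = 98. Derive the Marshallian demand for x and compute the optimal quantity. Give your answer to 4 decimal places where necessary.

x* = 12.8721

With the ratio pinned down, the budget gives x* = I/(p_x + p_y·(y/x)) and y* = (y/x)·x*.
Numerically y/x = 0.036837, so x* = 98/(7 + 16.65·0.036837) = 12.8721.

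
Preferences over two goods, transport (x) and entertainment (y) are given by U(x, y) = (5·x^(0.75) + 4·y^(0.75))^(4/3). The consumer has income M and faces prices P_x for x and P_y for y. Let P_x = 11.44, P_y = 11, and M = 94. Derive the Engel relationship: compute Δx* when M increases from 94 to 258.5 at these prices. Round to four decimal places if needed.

MU_x ∝ 5·x^(-0.25), MU_y ∝ 4·y^(-0.25), so MRS = (5/4)·(y/x)^(0.25) = P_x/P_y.
Hence y/x = ((4/5)·P_x/P_y)^(1/(0.25)), i.e. raised to the 4 power.
With the ratio pinned down, the budget gives x* = M/(P_x + P_y·(y/x)) and y* = (y/x)·x*.
Numerically y/x = 0.479174, so x* = 94/(11.44 + 11·0.479174) = 5.6251.
At M' = 258.5: x* = 15.4689. Change: 15.4689 − 5.6251 = 9.8439.

Δx* = 9.8439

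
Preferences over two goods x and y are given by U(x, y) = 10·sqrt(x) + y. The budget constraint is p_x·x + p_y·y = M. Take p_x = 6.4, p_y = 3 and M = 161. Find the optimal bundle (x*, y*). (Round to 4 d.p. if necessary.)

Set MRS = p_x/p_y: 5·x^(−1/2) = p_x/p_y.
Solve: √x = 5·p_y/p_x, so x*(p_x,p_y) = (5·p_y/p_x)², and y* = (M − p_x·x*)/p_y.
Plugging in: x* = (5·3/6.4)² = 5.4932, y* = 41.9479.

x* = 5.4932, y* = 41.9479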